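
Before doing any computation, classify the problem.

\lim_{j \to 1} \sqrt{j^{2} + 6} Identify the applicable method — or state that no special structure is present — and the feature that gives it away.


Method: no special technique — the expression is continuous at 1 — substitute and evaluate; no indeterminate form appears.


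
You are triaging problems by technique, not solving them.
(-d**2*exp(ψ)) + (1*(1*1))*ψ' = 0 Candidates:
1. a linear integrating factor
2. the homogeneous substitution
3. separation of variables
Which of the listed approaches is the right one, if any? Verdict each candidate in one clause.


Method: separation of variables — solved for the derivative, the right side splits multiplicatively into a function of each variable alone — divide and integrate each side.
- a linear integrating factor — the unknown enters nonlinearly (through a power, a denominator, or a transcendental function), which the linear integrating-factor recipe cannot absorb as-is — any repair would come from a preliminary substitution, not the factor.
- the homogeneous substitution: solved for the derivative, the right side changes under joint scaling of the two variables.
- separation of variables — yes, a natural case for it.


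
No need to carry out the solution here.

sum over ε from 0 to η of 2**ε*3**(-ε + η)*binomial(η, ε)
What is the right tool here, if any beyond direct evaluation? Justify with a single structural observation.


Diagnosis: the binomial theorem — binomial(η, ε) weighting matched powers of 2 and 3 is the expanded form of (2 + 3)^η — fold it back up.


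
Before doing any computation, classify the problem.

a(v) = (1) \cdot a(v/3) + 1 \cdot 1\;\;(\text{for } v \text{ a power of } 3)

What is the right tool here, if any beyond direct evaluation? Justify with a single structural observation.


Technique: the master substitution — treat m = log base 3 of v as the new clock: one recursion step advances m by one while v scales by 3.


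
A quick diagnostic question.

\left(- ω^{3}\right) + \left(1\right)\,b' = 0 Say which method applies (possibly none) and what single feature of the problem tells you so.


Method: no special technique — solved for the derivative, b never appears on the right — this is a direct integration in ω, not a differential-equations problem at heart.


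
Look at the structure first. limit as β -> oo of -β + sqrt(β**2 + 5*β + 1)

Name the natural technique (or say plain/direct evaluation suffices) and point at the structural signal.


Technique: conjugate multiplication — turning the difference into a conjugate-rationalized ratio makes the limit readable.


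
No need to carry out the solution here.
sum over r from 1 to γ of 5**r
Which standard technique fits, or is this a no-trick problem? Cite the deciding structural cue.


Verdict: the geometric series formula — check a ratio of consecutive terms: it is 5, independent of the index, so the geometric formula closes the sum.


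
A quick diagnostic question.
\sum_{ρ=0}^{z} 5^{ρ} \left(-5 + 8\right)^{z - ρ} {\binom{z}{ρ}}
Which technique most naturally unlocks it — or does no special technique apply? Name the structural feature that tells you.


Diagnosis: the binomial theorem — the binomial coefficients weight matched powers of 5 and (-5 + 8), which is exactly the expansion of a binomial power.


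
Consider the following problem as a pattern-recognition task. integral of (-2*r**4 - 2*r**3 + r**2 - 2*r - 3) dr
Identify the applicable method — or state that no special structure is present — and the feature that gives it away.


Diagnosis: no special technique — a term-by-term power-rule job in r; no substitution or rearrangement earns its keep here.


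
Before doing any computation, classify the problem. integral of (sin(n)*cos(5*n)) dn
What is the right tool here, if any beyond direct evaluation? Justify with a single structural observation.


Verdict: a trigonometric identity — split sin(n)*cos(5*n) with the angle-addition identities: the resulting sum integrates term by term.


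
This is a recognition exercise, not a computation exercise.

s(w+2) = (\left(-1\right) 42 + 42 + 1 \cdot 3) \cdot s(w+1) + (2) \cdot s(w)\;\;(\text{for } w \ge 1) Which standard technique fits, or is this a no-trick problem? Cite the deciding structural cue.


Diagnosis: the characteristic-root method — every coefficient is a fixed number and the forcing is zero — substitute r^w and read off the root equation.


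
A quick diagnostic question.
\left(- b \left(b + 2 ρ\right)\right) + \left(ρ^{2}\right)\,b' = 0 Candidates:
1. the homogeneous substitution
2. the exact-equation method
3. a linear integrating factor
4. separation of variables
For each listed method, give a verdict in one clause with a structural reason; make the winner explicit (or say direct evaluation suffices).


Best approach: the homogeneous substitution — the slope's numerator and denominator share total degree; set v = b/ρ and the equation drops to separable form. This doubles as a Bernoulli equation in the unknown as written; the homogeneous route needs no setup at all.
- the homogeneous substitution: yes, a natural case for it.
- the exact-equation method: no potential function has this form as its differential, as written.
- a linear integrating factor: the unknown enters nonlinearly (through a power, a denominator, or a transcendental function), which the linear integrating-factor recipe cannot absorb as-is — any repair would come from a preliminary substitution, not the factor.
- separation of variables — no division isolates the independent variable from the unknown.


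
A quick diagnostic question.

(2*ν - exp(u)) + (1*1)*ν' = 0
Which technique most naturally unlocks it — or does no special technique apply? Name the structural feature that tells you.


Best approach: a linear integrating factor — ν enters only linearly with coefficient 2; multiply by exp of the integral of 2 and the left side becomes one derivative.


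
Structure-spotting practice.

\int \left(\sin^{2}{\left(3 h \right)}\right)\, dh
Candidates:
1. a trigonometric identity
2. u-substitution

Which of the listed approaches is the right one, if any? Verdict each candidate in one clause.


Method: a trigonometric identity — the even exponent on \sin^{2}{\left(3 h \right)} signals one move: rewrite via cos of the doubled angle.
- a trigonometric identity: applies; the problem has the shape this method handles.
- u-substitution: no subexpression of the integrand serves as a whole-integral substitution inner — individual terms may offer their own, but none carries its derivative as a factor of the full integrand; a working change of variable would have to be constructed from outside the expression.


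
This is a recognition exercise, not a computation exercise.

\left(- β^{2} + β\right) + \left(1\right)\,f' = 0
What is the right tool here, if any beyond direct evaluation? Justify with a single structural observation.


Diagnosis: no special technique — solved for the derivative, no f appears — this is antidifferentiation in β wearing ODE clothing.


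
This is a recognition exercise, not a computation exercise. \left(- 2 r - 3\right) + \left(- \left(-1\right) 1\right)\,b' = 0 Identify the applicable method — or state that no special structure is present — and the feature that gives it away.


Diagnosis: no special technique — solved for the derivative, no b appears — this is antidifferentiation in r wearing ODE clothing.


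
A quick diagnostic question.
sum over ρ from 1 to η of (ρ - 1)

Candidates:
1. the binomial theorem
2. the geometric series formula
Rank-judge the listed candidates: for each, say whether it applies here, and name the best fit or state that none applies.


Diagnosis: no special technique — nothing telescopes and nothing is geometric; polynomial terms in ρ sum term by term.
- the binomial theorem — the summand does not match any term pattern of an expanded binomial power.
- the geometric series formula: no single multiplier carries one term to the next throughout the sum.


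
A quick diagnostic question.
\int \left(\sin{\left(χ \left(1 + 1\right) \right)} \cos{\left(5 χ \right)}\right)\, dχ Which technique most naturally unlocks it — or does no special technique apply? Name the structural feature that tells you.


Technique: a trigonometric identity — \sin{\left(χ \left(1 + 1\right) \right)} \cos{\left(5 χ \right)} mixes two frequencies; the product-to-sum identity splits it into single-frequency sinusoids.


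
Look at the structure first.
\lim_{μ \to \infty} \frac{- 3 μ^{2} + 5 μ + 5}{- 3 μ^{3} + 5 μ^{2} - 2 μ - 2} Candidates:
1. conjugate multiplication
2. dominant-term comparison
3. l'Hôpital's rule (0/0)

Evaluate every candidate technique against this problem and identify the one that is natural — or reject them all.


Best approach: dominant-term comparison — at large μ only the top-degree terms survive; compare the leading terms and the limit falls out.
- conjugate multiplication — there are no radicals in tension whose conjugate would simplify matters.
- dominant-term comparison — applicable, and directly so.
- l'Hôpital's rule (0/0) — no 0/0 form appears: written as one quotient, top and bottom both grow without bound, and the ratio is decided by their leading terms.


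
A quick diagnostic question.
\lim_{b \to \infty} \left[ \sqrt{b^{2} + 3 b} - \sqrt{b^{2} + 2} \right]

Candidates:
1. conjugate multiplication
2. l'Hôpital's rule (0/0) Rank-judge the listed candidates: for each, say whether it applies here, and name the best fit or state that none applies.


Method: conjugate multiplication — infinity minus infinity with a radical in play — multiply by the conjugate so the divergences of \sqrt{b^{2} + 3 b} and \sqrt{b^{2} + 2} annihilate.
- conjugate multiplication: applicable, and directly so.
- l'Hôpital's rule (0/0) — no quotient structure at all: the clash is ∞ minus ∞, which rationalizing converts into a tractable ratio.


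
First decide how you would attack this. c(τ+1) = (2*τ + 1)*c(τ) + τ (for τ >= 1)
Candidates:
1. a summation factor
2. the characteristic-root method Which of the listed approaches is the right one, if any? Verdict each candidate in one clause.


Technique: a summation factor — it is first-order linear but the coefficient 2*τ + 1 depends on the index, so multiply through by a summation factor to telescope it.
- a summation factor — yes — fits the structure here.
- the characteristic-root method — the coefficients vary with the index, breaking the constant-coefficient structure the method needs.


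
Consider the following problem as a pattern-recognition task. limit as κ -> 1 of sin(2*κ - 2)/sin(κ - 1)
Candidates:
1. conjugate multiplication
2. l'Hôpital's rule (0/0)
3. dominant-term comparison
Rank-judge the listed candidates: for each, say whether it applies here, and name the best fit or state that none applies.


Best approach: l'Hôpital's rule (0/0) — substituting 1 gives 0 over 0; differentiate top and bottom once and re-evaluate. The standard small-argument limits would also carry it; the rule is the systematic route.
- conjugate multiplication — no divergent radical difference is present for a conjugate pair to cancel.
- l'Hôpital's rule (0/0) — applicable, and directly so.
- dominant-term comparison — no dominant-degree comparison decides it.


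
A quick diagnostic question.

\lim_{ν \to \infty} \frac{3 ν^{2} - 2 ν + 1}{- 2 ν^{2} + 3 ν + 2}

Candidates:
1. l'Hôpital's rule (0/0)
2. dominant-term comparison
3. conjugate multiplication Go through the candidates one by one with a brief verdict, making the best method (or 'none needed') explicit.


Verdict: dominant-term comparison — divide by the highest power of ν present: lower-order terms vanish and the dominant ratio remains.
- l'Hôpital's rule (0/0) — as a single quotient the expression runs to ∞/∞ at the limit point — an at-infinity form of the rule would apply, though the leading-growth comparison is the direct reading.
- dominant-term comparison: yes, a natural case for it.
- conjugate multiplication — the conjugate move applies to radical differences, which this is not.


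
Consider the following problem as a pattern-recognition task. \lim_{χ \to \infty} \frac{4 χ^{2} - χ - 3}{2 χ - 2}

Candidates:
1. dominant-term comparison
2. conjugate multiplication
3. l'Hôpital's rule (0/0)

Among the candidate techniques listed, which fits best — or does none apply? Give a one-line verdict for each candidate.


Technique: dominant-term comparison — as χ grows, only the highest-degree terms matter — compare leading terms and read the limit off.
- dominant-term comparison: applicable, and directly so.
- conjugate multiplication: there is no infinity-minus-infinity radical difference to rationalize.
- l'Hôpital's rule (0/0) — viewed as a single quotient this runs to ∞/∞, not the 0/0 clash this candidate addresses; an at-infinity variant of the rule would resolve it, but comparing leading growth reads the answer without differentiating.


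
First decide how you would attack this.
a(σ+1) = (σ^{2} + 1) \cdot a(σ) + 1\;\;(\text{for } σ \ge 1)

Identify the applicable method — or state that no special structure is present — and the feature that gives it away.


Best approach: a summation factor — one step of memory with a weight σ^{2} + 1 that changes as the index grows — the summation-factor construction is built for this.


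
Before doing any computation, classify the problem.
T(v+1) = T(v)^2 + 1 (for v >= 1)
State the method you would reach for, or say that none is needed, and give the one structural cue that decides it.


Best approach: no special technique — no ansatz, no master substitution, no summation factor survives the nonlinearity here.


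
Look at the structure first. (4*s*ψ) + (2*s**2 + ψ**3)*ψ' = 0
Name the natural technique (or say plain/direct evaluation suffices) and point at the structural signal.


Verdict: the exact-equation method — check exactness first: here it holds (4*s*ψ, 2*s**2 + ψ**3 have matching cross partials), so no integrating factor is needed.


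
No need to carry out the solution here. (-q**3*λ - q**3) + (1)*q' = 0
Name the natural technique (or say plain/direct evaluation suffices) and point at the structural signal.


Technique: separation of variables — all dependence on the two variables factors apart, the defining separable shape.


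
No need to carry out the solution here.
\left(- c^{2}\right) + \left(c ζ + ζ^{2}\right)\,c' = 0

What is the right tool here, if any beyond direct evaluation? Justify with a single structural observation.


Diagnosis: the homogeneous substitution — solved for the derivative, the right side is unchanged under scaling ζ and c together — it depends only on the ratio c/ζ, so substitute a single ratio variable. Rewriting — with the variables' roles exchanged where the shape demands it — would expose a Bernoulli structure too; the homogeneous substitution simply reads the degrees directly.


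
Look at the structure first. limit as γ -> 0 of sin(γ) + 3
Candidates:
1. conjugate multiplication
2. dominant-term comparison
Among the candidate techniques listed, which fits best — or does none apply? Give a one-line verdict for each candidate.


Diagnosis: no special technique — the function is continuous at 0; evaluation is itself the limit, no machinery required.
- conjugate multiplication — rationalization has no target — no divergent radical difference appears.
- dominant-term comparison — no ranking of term growth rates resolves the limit here.


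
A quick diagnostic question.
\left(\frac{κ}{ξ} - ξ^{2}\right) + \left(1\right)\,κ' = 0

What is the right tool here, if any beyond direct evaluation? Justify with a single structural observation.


Method: a linear integrating factor — linear in the unknown with genuine forcing: multiply through by the exponential of the integrated coefficient and the left side closes into one derivative.


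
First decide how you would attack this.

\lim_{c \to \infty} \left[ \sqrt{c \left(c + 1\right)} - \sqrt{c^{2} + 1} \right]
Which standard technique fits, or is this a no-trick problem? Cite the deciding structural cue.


Technique: conjugate multiplication — infinity minus infinity with a radical in play — multiply by the conjugate so the divergences of \sqrt{c \left(c + 1\right)} and \sqrt{c^{2} + 1} annihilate.


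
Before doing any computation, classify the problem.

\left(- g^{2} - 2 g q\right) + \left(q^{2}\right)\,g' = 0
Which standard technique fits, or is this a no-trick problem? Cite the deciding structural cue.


Technique: the homogeneous substitution — the slope is degree-zero homogeneous: the ratio substitution v = g/q collapses it. Rearranged, this also fits the Bernoulli template directly; the homogeneous substitution reads the structure without the rearrangement.


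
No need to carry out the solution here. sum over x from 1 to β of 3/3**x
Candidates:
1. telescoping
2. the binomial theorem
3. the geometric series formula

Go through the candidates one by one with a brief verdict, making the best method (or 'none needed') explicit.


Best approach: the geometric series formula — consecutive terms stand in a fixed index-free ratio — the geometric sum formula closes it.
- telescoping: computed from the summand as displayed, the partial sums build up without the pairwise collapse telescoping exploits.
- the binomial theorem: no binomial coefficients pair up with complementary powers here.
- the geometric series formula — yes, a natural case for it.


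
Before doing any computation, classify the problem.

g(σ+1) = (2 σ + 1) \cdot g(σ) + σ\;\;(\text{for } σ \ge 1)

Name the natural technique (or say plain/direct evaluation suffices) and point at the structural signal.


Method: a summation factor — because the multiplier 2 σ + 1 is index-dependent, divide through by its running product and sum the resulting differences.


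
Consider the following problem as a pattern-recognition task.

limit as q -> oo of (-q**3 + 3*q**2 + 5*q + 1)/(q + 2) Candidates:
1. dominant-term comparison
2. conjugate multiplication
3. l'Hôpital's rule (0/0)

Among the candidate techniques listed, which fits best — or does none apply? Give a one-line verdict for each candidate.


Diagnosis: dominant-term comparison — growth-rate triage: the leading powers of q decide the limit, everything else is noise.
- dominant-term comparison: yes, a natural case for it.
- conjugate multiplication — no divergent radical difference is present for a conjugate pair to cancel.
- l'Hôpital's rule (0/0): as a single quotient the expression runs to ∞/∞ at the limit point — an at-infinity form of the rule would apply, though the leading-growth comparison is the direct reading.


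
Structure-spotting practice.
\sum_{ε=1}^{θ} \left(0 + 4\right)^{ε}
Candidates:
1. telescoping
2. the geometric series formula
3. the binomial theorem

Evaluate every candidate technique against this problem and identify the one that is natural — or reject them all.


Diagnosis: the geometric series formula — consecutive terms stand in a fixed index-free ratio — the geometric sum formula closes it.
- telescoping — the summand is not presented as a shifted difference — a telescoping rewrite may exist, but the displayed structure does not offer one.
- the geometric series formula — applicable, and directly so.
- the binomial theorem — the terms do not reassemble into a binomial power.


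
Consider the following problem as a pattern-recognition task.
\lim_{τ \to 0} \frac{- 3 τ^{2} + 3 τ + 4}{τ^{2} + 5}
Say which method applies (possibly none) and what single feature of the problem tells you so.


Verdict: no special technique — no zero denominators, no indeterminate clash at 0 — substitute and read off the value.


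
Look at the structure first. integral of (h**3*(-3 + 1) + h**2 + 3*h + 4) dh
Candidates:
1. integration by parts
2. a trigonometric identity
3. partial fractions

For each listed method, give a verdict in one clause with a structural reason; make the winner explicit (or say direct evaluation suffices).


Best approach: no special technique — scan for structure and find none: constant multiples of powers of h, integrate directly.
- integration by parts: parts would only shuffle a directly integrable integrand.
- a trigonometric identity: there is no trigonometric structure at all — the integrand carries no sine or cosine to rewrite.
- partial fractions: there is no rational-function structure to decompose.


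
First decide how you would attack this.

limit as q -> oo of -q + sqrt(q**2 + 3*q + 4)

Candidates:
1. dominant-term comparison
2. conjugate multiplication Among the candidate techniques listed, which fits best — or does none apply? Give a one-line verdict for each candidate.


Method: conjugate multiplication — the difference sqrt(q**2 + 3*q + 4) - q is an ∞ − ∞ stalemate; its conjugate partner breaks the tie.
- dominant-term comparison — leading-power comparison does not apply to this form.
- conjugate multiplication: applies; the problem has the shape this method handles.


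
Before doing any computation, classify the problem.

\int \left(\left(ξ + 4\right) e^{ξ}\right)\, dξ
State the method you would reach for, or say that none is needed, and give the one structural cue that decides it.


Method: integration by parts — the integrand splits as ξ + 4 times e^{ξ} — repeatedly differentiating the polynomial part kills it, which is the parts ladder.


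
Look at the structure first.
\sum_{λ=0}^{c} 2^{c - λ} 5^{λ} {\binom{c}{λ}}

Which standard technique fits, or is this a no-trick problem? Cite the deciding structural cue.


Best approach: the binomial theorem — terms weighting {\binom{c}{λ}} against matched powers of 5 and 2 reassemble into (5 + 2)^c by the binomial theorem.


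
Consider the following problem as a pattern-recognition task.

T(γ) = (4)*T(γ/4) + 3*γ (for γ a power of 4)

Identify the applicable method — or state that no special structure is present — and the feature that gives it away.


Verdict: the master substitution — treat m = log base 4 of γ as the new clock: one recursion step advances m by one while γ scales by 4.


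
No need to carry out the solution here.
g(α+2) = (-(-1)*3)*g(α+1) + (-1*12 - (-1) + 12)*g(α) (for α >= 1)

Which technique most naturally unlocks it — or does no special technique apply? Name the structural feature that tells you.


Method: the characteristic-root method — because shifting α leaves the equation's coefficients unchanged, exponential trials reduce it to algebra.


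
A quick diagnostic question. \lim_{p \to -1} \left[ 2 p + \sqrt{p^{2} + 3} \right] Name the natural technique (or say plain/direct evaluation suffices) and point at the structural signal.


Best approach: no special technique — no vanishing denominator and no indeterminate clash at the point — evaluation is immediate.


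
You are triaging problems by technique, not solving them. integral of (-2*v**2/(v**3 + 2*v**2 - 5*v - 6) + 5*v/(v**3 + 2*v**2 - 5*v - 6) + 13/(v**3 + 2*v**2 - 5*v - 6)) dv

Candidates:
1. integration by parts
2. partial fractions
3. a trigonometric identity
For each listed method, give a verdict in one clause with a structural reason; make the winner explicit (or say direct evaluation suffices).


Method: partial fractions — break v**3 + 2*v**2 - 5*v - 6 into its roots and the integral splits into logarithm-sized bites.
- integration by parts — no split into a nonconstant polynomial times one of the standard kernels — exp, sine, or cosine of a linear argument, or a logarithm — applies here.
- partial fractions — applies; the problem has the shape this method handles.
- a trigonometric identity — there is no trigonometric structure at all — the integrand carries no sine or cosine to rewrite.


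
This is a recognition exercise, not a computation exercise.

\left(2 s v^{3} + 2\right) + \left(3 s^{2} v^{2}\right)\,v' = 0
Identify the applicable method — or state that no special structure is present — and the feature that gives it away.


Verdict: the exact-equation method — the compatibility test passes: the v-derivative of 2 s v^{3} + 2 matches the s-derivative of 3 s^{2} v^{2}, so integrate a potential.


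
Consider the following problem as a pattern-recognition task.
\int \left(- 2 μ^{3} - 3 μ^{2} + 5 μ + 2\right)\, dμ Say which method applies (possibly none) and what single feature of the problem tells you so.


Diagnosis: no special technique — every term is a constant multiple of a power of μ; term-wise power-rule integration needs no preliminary transformation.


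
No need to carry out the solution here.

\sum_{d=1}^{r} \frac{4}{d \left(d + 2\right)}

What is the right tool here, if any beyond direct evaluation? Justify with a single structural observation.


Verdict: telescoping — \frac{4}{d \left(d + 2\right)} hides a difference of shifted reciprocals — decompose it and the middle of the sum vanishes.


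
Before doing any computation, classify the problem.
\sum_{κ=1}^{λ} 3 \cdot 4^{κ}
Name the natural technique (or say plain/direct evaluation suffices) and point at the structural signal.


Verdict: the geometric series formula — term-over-term division gives 4 every time — index-free ratio, geometric sum formula applies.


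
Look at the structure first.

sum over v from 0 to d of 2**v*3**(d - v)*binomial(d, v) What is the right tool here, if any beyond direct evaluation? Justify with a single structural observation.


Technique: the binomial theorem — the binomial coefficients weight matched powers of 2 and 3, which is exactly the expansion of a binomial power.


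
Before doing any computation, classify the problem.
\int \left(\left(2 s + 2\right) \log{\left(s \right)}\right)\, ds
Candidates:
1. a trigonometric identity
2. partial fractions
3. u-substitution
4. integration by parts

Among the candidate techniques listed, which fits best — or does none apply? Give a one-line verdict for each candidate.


Best approach: integration by parts — one parts step with u = \log{\left(s \right)} trades the logarithm for an algebraic integrand.
- a trigonometric identity: there is no trigonometric structure at all — the integrand carries no sine or cosine to rewrite.
- partial fractions: the expression is not a ratio of polynomials that decomposes further.
- u-substitution — no subexpression of the integrand pairs with its own derivative as a factor — individual terms may offer their own substitutions, but any change of variable covering the whole integral would have to be constructed from outside the expression.
- integration by parts — applies; the problem has the shape this method handles.


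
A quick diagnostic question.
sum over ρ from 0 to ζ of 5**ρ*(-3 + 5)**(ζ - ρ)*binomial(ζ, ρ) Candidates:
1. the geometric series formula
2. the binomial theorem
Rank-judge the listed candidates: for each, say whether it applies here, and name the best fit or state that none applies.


Technique: the binomial theorem — terms weighting binomial(ζ, ρ) against matched powers of 5 and (-3 + 5) reassemble into (5 + (-3 + 5))^ζ by the binomial theorem.
- the geometric series formula: the term-to-term ratio changes with the index, so the geometric formula cannot close it.
- the binomial theorem — a fit — the right tool for this form.


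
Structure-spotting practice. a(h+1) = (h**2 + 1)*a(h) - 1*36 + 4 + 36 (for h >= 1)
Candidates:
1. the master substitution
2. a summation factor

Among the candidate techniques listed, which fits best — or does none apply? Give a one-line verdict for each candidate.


Diagnosis: a summation factor — one-term recursion with variable weight h**2 + 1 is solved by product normalization, not by root-finding.
- the master substitution: with no divided-index recursive call, reindexing by powers of a base buys nothing.
- a summation factor — a fit — the right tool for this form.


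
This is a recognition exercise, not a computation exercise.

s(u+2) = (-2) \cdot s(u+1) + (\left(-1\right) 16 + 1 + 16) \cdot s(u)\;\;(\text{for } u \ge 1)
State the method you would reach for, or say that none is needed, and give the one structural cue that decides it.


Method: the characteristic-root method — fixed numeric weights on consecutive terms and no forcing term added: the root method in its home territory.


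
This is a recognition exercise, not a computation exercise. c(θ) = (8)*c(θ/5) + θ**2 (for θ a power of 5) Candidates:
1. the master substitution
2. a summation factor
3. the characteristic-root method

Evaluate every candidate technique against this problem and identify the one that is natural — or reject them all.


Technique: the master substitution — the recursive call is at index θ/5 rather than a shift, a divide-and-conquer shape — substituting θ = 5^m linearizes it.
- the master substitution: a fit — the right tool for this form.
- a summation factor — the recursion divides its index rather than shifting it — there is no previous-term chain for a summation factor to telescope.
- the characteristic-root method: the recursion divides its index rather than shifting it — outside the constant-shift family the root method covers.


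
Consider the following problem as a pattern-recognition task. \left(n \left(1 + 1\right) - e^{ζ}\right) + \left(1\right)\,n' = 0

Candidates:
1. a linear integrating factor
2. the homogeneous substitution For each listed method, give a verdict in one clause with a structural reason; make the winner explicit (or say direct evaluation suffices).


Method: a linear integrating factor — first power of n, nonzero forcing: the integrating-factor recipe applies verbatim with p = (1 + 1).
- a linear integrating factor: yes — fits the structure here.
- the homogeneous substitution — rescaling both variables together changes the slope, so no ratio substitution collapses it.


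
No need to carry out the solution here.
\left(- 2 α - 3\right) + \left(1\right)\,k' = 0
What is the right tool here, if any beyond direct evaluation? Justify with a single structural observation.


Technique: no special technique — with k absent the equation is not coupled at all: direct integration in α.


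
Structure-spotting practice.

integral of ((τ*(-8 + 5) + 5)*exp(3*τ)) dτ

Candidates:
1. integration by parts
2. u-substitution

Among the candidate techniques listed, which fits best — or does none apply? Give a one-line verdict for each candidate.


Best approach: integration by parts — a polynomial (τ*(-8 + 5) + 5) against the kernel exp(3*τ) is the signature bounded-ladder case for integration by parts.
- integration by parts — yes, a natural case for it.
- u-substitution: no subexpression of the integrand pairs with its own derivative as a factor — individual terms may offer their own substitutions, but any change of variable covering the whole integral would have to be constructed from outside the expression.


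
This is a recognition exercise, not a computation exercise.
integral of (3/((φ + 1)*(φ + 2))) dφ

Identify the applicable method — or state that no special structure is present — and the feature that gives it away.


Diagnosis: partial fractions — the bottom factors while the top stays lower-degree — split into simple fractions and integrate piece by piece.


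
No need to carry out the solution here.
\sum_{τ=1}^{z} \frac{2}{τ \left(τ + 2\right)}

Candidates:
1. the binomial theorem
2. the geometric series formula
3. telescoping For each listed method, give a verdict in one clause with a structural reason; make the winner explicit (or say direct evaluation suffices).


Technique: telescoping — \frac{2}{τ \left(τ + 2\right)} is a collapsed telescope: expand it into simple fractions to see the cancellation.
- the binomial theorem — the summand does not match any term pattern of an expanded binomial power.
- the geometric series formula: the term-to-term ratio changes with the index, so the geometric formula cannot close it.
- telescoping: yes — fits the structure here.


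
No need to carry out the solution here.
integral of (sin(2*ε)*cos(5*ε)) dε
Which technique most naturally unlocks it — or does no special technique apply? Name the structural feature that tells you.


Verdict: a trigonometric identity — distinct frequencies under one product (sin(2*ε)*cos(5*ε)): the product-to-sum identity is the systematic route to an integrable form.


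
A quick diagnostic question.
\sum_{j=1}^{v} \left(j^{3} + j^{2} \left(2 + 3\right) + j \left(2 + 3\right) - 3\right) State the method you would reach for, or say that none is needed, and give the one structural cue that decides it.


Verdict: no special technique — recognize the absence of structure: constant-multiple powers of j summed plainly, no special method required.


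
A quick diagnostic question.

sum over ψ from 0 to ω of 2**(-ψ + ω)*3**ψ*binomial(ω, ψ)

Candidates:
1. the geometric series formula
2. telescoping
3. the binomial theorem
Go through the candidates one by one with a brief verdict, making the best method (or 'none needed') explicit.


Method: the binomial theorem — terms weighting binomial(ω, ψ) against matched powers of 3 and 2 reassemble into (3 + 2)^ω by the binomial theorem.
- the geometric series formula: the term-to-term ratio drifts with the index — the one thing the geometric formula cannot absorb.
- telescoping: as presented, consecutive terms share no shifted copy to cancel against — no rewrite is on display to change that.
- the binomial theorem — applicable, and directly so.


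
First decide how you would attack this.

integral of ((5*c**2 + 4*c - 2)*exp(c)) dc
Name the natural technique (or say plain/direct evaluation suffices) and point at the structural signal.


Method: integration by parts — a polynomial factor 5*c**2 + 4*c - 2 multiplies exp(c); differentiating 5*c**2 + 4*c - 2 lowers its degree while exp(c) integrates cleanly, so parts wins.


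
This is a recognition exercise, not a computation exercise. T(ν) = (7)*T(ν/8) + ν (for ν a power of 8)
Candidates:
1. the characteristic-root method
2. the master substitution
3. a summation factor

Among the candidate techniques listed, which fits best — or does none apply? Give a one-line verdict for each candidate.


Best approach: the master substitution — divide-the-index recursion (ν/8 inside the call) straightens out once the index is rewritten as 8^m.
- the characteristic-root method: the recursion divides its index rather than shifting it — outside the constant-shift family the root method covers.
- the master substitution — applicable, and directly so.
- a summation factor: a divided-index call is outside the fixed-shift first-order family a summation factor normalizes.


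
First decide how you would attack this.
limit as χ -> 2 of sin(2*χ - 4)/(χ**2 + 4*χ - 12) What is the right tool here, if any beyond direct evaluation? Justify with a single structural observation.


Method: l'Hôpital's rule (0/0) — the 0/0 form at 2 is the signature situation for l'Hôpital's rule. The standard small-argument limits would also carry it; the rule is the systematic route.


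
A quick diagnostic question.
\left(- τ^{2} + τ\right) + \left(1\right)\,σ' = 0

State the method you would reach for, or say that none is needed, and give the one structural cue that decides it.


Diagnosis: no special technique — solved for the derivative, σ never appears on the right — this is a direct integration in τ, not a differential-equations problem at heart.


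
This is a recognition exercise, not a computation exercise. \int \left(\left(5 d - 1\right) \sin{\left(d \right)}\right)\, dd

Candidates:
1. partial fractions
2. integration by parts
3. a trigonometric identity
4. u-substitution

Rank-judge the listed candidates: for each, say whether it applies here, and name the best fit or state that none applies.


Verdict: integration by parts — a polynomial factor 5 d - 1 multiplies \sin{\left(d \right)}; differentiating 5 d - 1 lowers its degree while \sin{\left(d \right)} integrates cleanly, so parts wins.
- partial fractions: the expression is not a ratio of polynomials that decomposes further.
- integration by parts: applies; the problem has the shape this method handles.
- a trigonometric identity — no identity rewrites this into an easier trigonometric form.
- u-substitution: no subexpression of the integrand pairs with its own derivative as a factor — individual terms may offer their own substitutions, but any change of variable covering the whole integral would have to be constructed from outside the expression.


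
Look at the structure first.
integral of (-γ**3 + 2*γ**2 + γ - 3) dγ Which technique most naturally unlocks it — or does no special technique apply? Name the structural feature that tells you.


Verdict: no special technique — every term is a constant multiple of a power of γ; term-wise power-rule integration needs no preliminary transformation.


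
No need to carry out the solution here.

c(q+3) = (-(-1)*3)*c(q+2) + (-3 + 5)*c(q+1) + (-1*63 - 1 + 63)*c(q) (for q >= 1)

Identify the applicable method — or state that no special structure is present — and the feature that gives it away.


Best approach: the characteristic-root method — because shifting q leaves the equation's coefficients unchanged, exponential trials reduce it to algebra.


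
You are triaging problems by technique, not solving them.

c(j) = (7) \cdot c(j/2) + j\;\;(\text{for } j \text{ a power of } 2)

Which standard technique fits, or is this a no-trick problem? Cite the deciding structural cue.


Method: the master substitution — the argument contracts 2-fold per step: reindex j exponentially and solve the linear recurrence in the new index.


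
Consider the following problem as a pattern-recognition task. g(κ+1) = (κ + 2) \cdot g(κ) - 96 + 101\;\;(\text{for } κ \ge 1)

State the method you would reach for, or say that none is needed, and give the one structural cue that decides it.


Diagnosis: a summation factor — the coefficient κ + 2 drifts with the index, so no fixed root exists; normalizing by the cumulative product telescopes it.


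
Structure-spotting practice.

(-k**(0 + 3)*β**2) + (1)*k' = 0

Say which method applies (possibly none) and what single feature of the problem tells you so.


Verdict: separation of variables — solved for the derivative, the right side factors as β**2 times k**(0 + 3) — all β-dependence separates from all k-dependence.


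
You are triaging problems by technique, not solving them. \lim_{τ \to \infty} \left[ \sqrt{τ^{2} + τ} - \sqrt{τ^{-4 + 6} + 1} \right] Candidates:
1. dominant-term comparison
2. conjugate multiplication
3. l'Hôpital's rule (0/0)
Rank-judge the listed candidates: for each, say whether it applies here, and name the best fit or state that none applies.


Verdict: conjugate multiplication — the difference \sqrt{τ^{2} + τ} - \sqrt{τ^{-4 + 6} + 1} is an ∞ − ∞ stalemate; its conjugate partner breaks the tie.
- dominant-term comparison — no dominant power emerges to decide the limit by degree comparison.
- conjugate multiplication: applicable, and directly so.
- l'Hôpital's rule (0/0): substitution produces ∞ − ∞ rather than a vanishing quotient; the rule needs a 0/0 ratio to act on.


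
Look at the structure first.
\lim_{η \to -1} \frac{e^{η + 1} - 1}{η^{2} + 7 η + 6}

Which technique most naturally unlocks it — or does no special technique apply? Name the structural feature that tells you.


Verdict: l'Hôpital's rule (0/0) — numerator and denominator both vanish at -1 — a genuine 0/0 form, which is exactly when l'Hôpital applies. A local series expansion at the point resolves it as well; the rule is the packaged version of that step.
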